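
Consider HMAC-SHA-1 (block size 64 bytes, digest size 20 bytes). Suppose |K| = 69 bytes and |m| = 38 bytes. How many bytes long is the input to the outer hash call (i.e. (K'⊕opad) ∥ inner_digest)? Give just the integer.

Key is 69 > 64 bytes, so it is hashed to 20 bytes then zero-padded to 64: |K'| = 64.
Outer input = (K'⊕opad) ∥ H(inner) → 64 + 20 = 84 bytes.

84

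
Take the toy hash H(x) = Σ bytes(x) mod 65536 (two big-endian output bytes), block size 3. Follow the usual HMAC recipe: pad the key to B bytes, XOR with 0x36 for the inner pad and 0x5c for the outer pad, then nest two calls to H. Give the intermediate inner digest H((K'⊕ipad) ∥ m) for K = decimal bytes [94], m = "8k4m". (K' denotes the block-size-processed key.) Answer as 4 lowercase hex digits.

Key decimal bytes [94] = 5e is 1 byte ≤ B = 3; zero-pad to 3 bytes: K' = 5e 00 00.
K' ⊕ ipad = 68 36 36.
Inner input = 68 36 36 ∥ 38 6b 34 6d.
Inner hash: sum = 104+54+54+56+107+52+109 = 536 → 02 18.

0218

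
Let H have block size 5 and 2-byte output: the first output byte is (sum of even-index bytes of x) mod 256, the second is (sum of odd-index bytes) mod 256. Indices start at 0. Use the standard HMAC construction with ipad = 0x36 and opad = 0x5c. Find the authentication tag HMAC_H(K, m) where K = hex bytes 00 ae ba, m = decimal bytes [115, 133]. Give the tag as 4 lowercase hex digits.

dfcb

Key hex bytes 00 ae ba is 3 bytes ≤ B = 5; zero-pad to 5 bytes: K' = 00 ae ba 00 00.
K' ⊕ ipad = 36 98 8c 36 36.  K' ⊕ opad = 5c f2 e6 5c 5c.
Inner input = (K'⊕ipad) ∥ m = 36 98 8c 36 36 ∥ 73 85.
Inner hash: even-index sum = 381 mod 256 = 125; odd-index sum = 321 mod 256 = 65 → 7d 41.
Outer input = (K'⊕opad) ∥ inner = 5c f2 e6 5c 5c ∥ 7d 41.
Outer hash (tag): even-index sum = 479 mod 256 = 223; odd-index sum = 459 mod 256 = 203 → df cb.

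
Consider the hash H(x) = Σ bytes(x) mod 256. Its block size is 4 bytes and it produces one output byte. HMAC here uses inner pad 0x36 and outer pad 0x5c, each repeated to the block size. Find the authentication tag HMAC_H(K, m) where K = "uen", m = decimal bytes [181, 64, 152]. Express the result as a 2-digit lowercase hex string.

Key "uen" = 75 65 6e is 3 bytes ≤ B = 4; zero-pad to 4 bytes: K' = 75 65 6e 00.
K' ⊕ ipad = 43 53 58 36.  K' ⊕ opad = 29 39 32 5c.
Inner input = (K'⊕ipad) ∥ m = 43 53 58 36 ∥ b5 40 98.
Inner hash: sum = 67+83+88+54+181+64+152 = 689; mod 256 = 177 → b1.
Outer input = (K'⊕opad) ∥ inner = 29 39 32 5c ∥ b1.
Outer hash (tag): sum = 41+57+50+92+177 = 417; mod 256 = 161 → a1.

a1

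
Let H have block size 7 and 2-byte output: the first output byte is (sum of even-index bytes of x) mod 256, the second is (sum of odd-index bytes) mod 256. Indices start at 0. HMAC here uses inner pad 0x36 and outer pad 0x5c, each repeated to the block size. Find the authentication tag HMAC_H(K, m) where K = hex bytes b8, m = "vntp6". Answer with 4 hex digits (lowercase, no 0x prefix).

Key hex bytes b8 is 1 byte ≤ B = 7; zero-pad to 7 bytes: K' = b8 00 00 00 00 00 00.
K' ⊕ ipad = 8e 36 36 36 36 36 36.  K' ⊕ opad = e4 5c 5c 5c 5c 5c 5c.
Inner input = (K'⊕ipad) ∥ m = 8e 36 36 36 36 36 36 ∥ 76 6e 74 70 36.
Inner hash: even-index sum = 526 mod 256 = 14; odd-index sum = 450 mod 256 = 194 → 0e c2.
Outer input = (K'⊕opad) ∥ inner = e4 5c 5c 5c 5c 5c 5c ∥ 0e c2.
Outer hash (tag): even-index sum = 698 mod 256 = 186; odd-index sum = 290 mod 256 = 34 → ba 22.

ba22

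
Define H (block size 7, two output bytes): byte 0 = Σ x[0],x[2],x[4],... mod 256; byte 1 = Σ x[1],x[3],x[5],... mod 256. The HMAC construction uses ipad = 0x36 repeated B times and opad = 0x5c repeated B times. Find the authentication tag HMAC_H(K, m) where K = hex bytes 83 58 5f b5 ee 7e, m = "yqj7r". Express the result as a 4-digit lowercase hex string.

7ee3

Key hex bytes 83 58 5f b5 ee 7e is 6 bytes ≤ B = 7; zero-pad to 7 bytes: K' = 83 58 5f b5 ee 7e 00.
K' ⊕ ipad = b5 6e 69 83 d8 48 36.  K' ⊕ opad = df 04 03 e9 b2 22 5c.
Inner input = (K'⊕ipad) ∥ m = b5 6e 69 83 d8 48 36 ∥ 79 71 6a 37 72.
Inner hash: even-index sum = 724 mod 256 = 212; odd-index sum = 654 mod 256 = 142 → d4 8e.
Outer input = (K'⊕opad) ∥ inner = df 04 03 e9 b2 22 5c ∥ d4 8e.
Outer hash (tag): even-index sum = 638 mod 256 = 126; odd-index sum = 483 mod 256 = 227 → 7e e3.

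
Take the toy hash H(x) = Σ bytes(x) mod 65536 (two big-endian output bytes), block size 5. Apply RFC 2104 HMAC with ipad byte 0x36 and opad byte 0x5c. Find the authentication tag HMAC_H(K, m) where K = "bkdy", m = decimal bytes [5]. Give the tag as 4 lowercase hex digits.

Key "bkdy" = 62 6b 64 79 is 4 bytes ≤ B = 5; zero-pad to 5 bytes: K' = 62 6b 64 79 00.
K' ⊕ ipad = 54 5d 52 4f 36.  K' ⊕ opad = 3e 37 38 25 5c.
Inner input = (K'⊕ipad) ∥ m = 54 5d 52 4f 36 ∥ 05.
Inner hash: sum = 84+93+82+79+54+5 = 397 → 01 8d.
Outer input = (K'⊕opad) ∥ inner = 3e 37 38 25 5c ∥ 01 8d.
Outer hash (tag): sum = 62+55+56+37+92+1+141 = 444 → 01 bc.

01bc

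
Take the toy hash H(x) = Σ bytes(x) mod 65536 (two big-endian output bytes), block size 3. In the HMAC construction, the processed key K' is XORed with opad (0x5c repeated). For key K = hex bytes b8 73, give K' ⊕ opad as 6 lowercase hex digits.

Key hex bytes b8 73 is 2 bytes ≤ B = 3; zero-pad to 3 bytes: K' = b8 73 00.
XOR each byte with 0x5c: b8⊕5c=e4, 73⊕5c=2f, 00⊕5c=5c.

e42f5c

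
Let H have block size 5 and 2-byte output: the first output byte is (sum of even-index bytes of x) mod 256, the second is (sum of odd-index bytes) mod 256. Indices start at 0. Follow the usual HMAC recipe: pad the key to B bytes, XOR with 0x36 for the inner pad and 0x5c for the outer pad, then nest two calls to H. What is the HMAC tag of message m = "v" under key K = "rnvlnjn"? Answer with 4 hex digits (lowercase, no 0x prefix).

6ed2

Key "rnvlnjn" = 72 6e 76 6c 6e 6a 6e is 7 bytes > B = 5, so hash it first: H(key) = c4 44, then zero-pad to 5 bytes: K' = c4 44 00 00 00.
K' ⊕ ipad = f2 72 36 36 36.  K' ⊕ opad = 98 18 5c 5c 5c.
Inner input = (K'⊕ipad) ∥ m = f2 72 36 36 36 ∥ 76.
Inner hash: even-index sum = 350 mod 256 = 94; odd-index sum = 286 mod 256 = 30 → 5e 1e.
Outer input = (K'⊕opad) ∥ inner = 98 18 5c 5c 5c ∥ 5e 1e.
Outer hash (tag): even-index sum = 366 mod 256 = 110; odd-index sum = 210 mod 256 = 210 → 6e d2.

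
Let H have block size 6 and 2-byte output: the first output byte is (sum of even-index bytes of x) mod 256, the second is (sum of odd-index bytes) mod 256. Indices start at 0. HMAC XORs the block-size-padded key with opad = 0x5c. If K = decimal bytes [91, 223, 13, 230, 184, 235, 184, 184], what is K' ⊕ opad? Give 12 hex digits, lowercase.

84345c5c5c5c

Key decimal bytes [91, 223, 13, 230, 184, 235, 184, 184] = 5b df 0d e6 b8 eb b8 b8 is 8 bytes > B = 6, so hash it first: H(key) = d8 68, then zero-pad to 6 bytes: K' = d8 68 00 00 00 00.
XOR each byte with 0x5c: d8⊕5c=84, 68⊕5c=34, 00⊕5c=5c, 00⊕5c=5c, 00⊕5c=5c, 00⊕5c=5c.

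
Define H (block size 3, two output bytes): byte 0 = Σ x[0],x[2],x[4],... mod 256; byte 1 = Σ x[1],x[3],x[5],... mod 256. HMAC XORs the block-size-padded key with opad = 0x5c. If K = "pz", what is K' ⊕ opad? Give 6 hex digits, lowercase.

Key "pz" = 70 7a is 2 bytes ≤ B = 3; zero-pad to 3 bytes: K' = 70 7a 00.
XOR each byte with 0x5c: 70⊕5c=2c, 7a⊕5c=26, 00⊕5c=5c.

2c265c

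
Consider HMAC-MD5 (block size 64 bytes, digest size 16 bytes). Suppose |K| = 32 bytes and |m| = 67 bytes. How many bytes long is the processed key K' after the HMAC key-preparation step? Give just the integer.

64

Key is 32 ≤ 64 bytes, zero-padded: |K'| = 64.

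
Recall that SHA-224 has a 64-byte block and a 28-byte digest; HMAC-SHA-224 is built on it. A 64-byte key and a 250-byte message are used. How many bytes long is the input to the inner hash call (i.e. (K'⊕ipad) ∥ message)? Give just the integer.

Key is 64 ≤ 64 bytes, zero-padded: |K'| = 64.
Inner input = (K'⊕ipad) ∥ m → 64 + 250 = 314 bytes.

314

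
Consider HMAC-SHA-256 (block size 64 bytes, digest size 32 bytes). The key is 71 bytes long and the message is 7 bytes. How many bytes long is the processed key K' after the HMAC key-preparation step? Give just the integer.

64

Key is 71 > 64 bytes, so it is hashed to 32 bytes then zero-padded to 64: |K'| = 64.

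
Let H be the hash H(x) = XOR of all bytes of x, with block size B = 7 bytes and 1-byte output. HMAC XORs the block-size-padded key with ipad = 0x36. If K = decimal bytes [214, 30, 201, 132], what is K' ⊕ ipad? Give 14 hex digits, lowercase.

Key decimal bytes [214, 30, 201, 132] = d6 1e c9 84 is 4 bytes ≤ B = 7; zero-pad to 7 bytes: K' = d6 1e c9 84 00 00 00.
XOR each byte with 0x36: d6⊕36=e0, 1e⊕36=28, c9⊕36=ff, 84⊕36=b2, 00⊕36=36, 00⊕36=36, 00⊕36=36.

e028ffb2363636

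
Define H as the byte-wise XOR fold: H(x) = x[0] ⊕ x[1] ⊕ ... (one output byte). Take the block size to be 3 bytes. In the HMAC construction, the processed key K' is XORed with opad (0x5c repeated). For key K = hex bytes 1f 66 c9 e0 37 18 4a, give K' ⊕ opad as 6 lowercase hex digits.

Key hex bytes 1f 66 c9 e0 37 18 4a is 7 bytes > B = 3, so hash it first: H(key) = 35, then zero-pad to 3 bytes: K' = 35 00 00.
XOR each byte with 0x5c: 35⊕5c=69, 00⊕5c=5c, 00⊕5c=5c.

695c5c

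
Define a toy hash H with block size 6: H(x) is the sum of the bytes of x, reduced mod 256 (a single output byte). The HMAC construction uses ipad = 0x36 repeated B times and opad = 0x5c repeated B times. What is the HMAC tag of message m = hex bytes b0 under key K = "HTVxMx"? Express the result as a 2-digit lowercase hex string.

Key "HTVxMx" = 48 54 56 78 4d 78 is exactly B = 6 bytes: K' = 48 54 56 78 4d 78.
K' ⊕ ipad = 7e 62 60 4e 7b 4e.  K' ⊕ opad = 14 08 0a 24 11 24.
Inner input = (K'⊕ipad) ∥ m = 7e 62 60 4e 7b 4e ∥ b0.
Inner hash: sum = 126+98+96+78+123+78+176 = 775; mod 256 = 7 → 07.
Outer input = (K'⊕opad) ∥ inner = 14 08 0a 24 11 24 ∥ 07.
Outer hash (tag): sum = 20+8+10+36+17+36+7 = 134 → 86.

86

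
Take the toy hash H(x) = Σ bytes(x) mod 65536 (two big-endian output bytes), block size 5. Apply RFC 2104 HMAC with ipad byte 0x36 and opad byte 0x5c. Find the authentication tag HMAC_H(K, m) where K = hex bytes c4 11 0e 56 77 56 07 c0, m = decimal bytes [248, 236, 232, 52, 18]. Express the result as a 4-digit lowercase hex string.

Key hex bytes c4 11 0e 56 77 56 07 c0 is 8 bytes > B = 5, so hash it first: H(key) = 02 cd, then zero-pad to 5 bytes: K' = 02 cd 00 00 00.
K' ⊕ ipad = 34 fb 36 36 36.  K' ⊕ opad = 5e 91 5c 5c 5c.
Inner input = (K'⊕ipad) ∥ m = 34 fb 36 36 36 ∥ f8 ec e8 34 12.
Inner hash: sum = 52+251+54+54+54+248+236+232+52+18 = 1251 → 04 e3.
Outer input = (K'⊕opad) ∥ inner = 5e 91 5c 5c 5c ∥ 04 e3.
Outer hash (tag): sum = 94+145+92+92+92+4+227 = 746 → 02 ea.

02ea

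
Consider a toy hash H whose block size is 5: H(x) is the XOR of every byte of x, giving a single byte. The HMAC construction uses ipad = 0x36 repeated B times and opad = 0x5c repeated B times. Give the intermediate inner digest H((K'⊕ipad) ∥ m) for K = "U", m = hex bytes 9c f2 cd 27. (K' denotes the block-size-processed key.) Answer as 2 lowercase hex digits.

Key "U" = 55 is 1 byte ≤ B = 5; zero-pad to 5 bytes: K' = 55 00 00 00 00.
K' ⊕ ipad = 63 36 36 36 36.
Inner input = 63 36 36 36 36 ∥ 9c f2 cd 27.
Inner hash: XOR 63⊕36⊕36⊕36⊕36⊕9c⊕f2⊕cd⊕27 = e7.

e7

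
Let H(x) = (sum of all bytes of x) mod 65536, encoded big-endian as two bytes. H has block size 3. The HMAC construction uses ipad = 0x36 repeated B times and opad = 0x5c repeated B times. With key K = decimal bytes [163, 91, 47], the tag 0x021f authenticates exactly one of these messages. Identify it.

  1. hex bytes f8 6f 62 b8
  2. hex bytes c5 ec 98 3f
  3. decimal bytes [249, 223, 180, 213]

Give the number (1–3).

2

Key decimal bytes [163, 91, 47] = a3 5b 2f is exactly B = 3 bytes: K' = a3 5b 2f.
K' ⊕ ipad = 95 6d 19; K' ⊕ opad = ff 07 73.
m1: inner = H(95 6d 19 f8 6f 62 b8) = 03 9c; tag = H(ff 07 73 03 9c) = 0218
m2: inner = H(95 6d 19 c5 ec 98 3f) = 03 a3; tag = H(ff 07 73 03 a3) = 021f ← matches
m3: inner = H(95 6d 19 f9 df b4 d5) = 04 7c; tag = H(ff 07 73 04 7c) = 01f9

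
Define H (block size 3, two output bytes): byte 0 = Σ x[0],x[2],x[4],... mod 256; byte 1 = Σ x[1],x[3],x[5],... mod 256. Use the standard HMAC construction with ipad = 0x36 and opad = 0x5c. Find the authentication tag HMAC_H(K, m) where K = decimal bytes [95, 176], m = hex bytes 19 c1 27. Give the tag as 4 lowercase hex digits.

Key decimal bytes [95, 176] = 5f b0 is 2 bytes ≤ B = 3; zero-pad to 3 bytes: K' = 5f b0 00.
K' ⊕ ipad = 69 86 36.  K' ⊕ opad = 03 ec 5c.
Inner input = (K'⊕ipad) ∥ m = 69 86 36 ∥ 19 c1 27.
Inner hash: even-index sum = 352 mod 256 = 96; odd-index sum = 198 mod 256 = 198 → 60 c6.
Outer input = (K'⊕opad) ∥ inner = 03 ec 5c ∥ 60 c6.
Outer hash (tag): even-index sum = 293 mod 256 = 37; odd-index sum = 332 mod 256 = 76 → 25 4c.

254c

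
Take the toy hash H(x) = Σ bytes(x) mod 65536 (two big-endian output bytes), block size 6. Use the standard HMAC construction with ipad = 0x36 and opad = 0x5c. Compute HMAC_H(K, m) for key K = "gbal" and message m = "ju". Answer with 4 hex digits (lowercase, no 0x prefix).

Key "gbal" = 67 62 61 6c is 4 bytes ≤ B = 6; zero-pad to 6 bytes: K' = 67 62 61 6c 00 00.
K' ⊕ ipad = 51 54 57 5a 36 36.  K' ⊕ opad = 3b 3e 3d 30 5c 5c.
Inner input = (K'⊕ipad) ∥ m = 51 54 57 5a 36 36 ∥ 6a 75.
Inner hash: sum = 81+84+87+90+54+54+106+117 = 673 → 02 a1.
Outer input = (K'⊕opad) ∥ inner = 3b 3e 3d 30 5c 5c ∥ 02 a1.
Outer hash (tag): sum = 59+62+61+48+92+92+2+161 = 577 → 02 41.

0241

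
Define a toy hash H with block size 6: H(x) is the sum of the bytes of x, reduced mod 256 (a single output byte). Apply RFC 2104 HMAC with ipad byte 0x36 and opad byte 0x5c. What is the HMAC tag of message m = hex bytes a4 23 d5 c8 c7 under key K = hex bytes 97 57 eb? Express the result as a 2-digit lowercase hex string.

Key hex bytes 97 57 eb is 3 bytes ≤ B = 6; zero-pad to 6 bytes: K' = 97 57 eb 00 00 00.
K' ⊕ ipad = a1 61 dd 36 36 36.  K' ⊕ opad = cb 0b b7 5c 5c 5c.
Inner input = (K'⊕ipad) ∥ m = a1 61 dd 36 36 36 ∥ a4 23 d5 c8 c7.
Inner hash: sum = 161+97+221+54+54+54+164+35+213+200+199 = 1452; mod 256 = 172 → ac.
Outer input = (K'⊕opad) ∥ inner = cb 0b b7 5c 5c 5c ∥ ac.
Outer hash (tag): sum = 203+11+183+92+92+92+172 = 845; mod 256 = 77 → 4d.

4d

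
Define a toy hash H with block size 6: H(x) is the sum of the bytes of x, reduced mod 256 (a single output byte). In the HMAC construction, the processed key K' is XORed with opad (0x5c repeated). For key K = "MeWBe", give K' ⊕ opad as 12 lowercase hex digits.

Key "MeWBe" = 4d 65 57 42 65 is 5 bytes ≤ B = 6; zero-pad to 6 bytes: K' = 4d 65 57 42 65 00.
XOR each byte with 0x5c: 4d⊕5c=11, 65⊕5c=39, 57⊕5c=0b, 42⊕5c=1e, 65⊕5c=39, 00⊕5c=5c.

11390b1e395c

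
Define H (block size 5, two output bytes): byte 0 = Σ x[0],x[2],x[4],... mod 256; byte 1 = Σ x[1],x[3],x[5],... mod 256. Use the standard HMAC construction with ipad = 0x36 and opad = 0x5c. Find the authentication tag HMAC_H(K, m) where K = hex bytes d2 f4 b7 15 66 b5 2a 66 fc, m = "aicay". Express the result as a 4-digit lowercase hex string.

862d

Key hex bytes d2 f4 b7 15 66 b5 2a 66 fc is 9 bytes > B = 5, so hash it first: H(key) = 15 24, then zero-pad to 5 bytes: K' = 15 24 00 00 00.
K' ⊕ ipad = 23 12 36 36 36.  K' ⊕ opad = 49 78 5c 5c 5c.
Inner input = (K'⊕ipad) ∥ m = 23 12 36 36 36 ∥ 61 69 63 61 79.
Inner hash: even-index sum = 345 mod 256 = 89; odd-index sum = 389 mod 256 = 133 → 59 85.
Outer input = (K'⊕opad) ∥ inner = 49 78 5c 5c 5c ∥ 59 85.
Outer hash (tag): even-index sum = 390 mod 256 = 134; odd-index sum = 301 mod 256 = 45 → 86 2d.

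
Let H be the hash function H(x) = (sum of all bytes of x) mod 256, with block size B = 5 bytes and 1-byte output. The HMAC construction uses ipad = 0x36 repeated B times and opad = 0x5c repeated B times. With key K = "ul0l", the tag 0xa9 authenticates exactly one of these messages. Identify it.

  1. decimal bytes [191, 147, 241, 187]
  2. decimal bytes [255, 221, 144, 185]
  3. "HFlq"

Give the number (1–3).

2

Key "ul0l" = 75 6c 30 6c is 4 bytes ≤ B = 5; zero-pad to 5 bytes: K' = 75 6c 30 6c 00.
K' ⊕ ipad = 43 5a 06 5a 36; K' ⊕ opad = 29 30 6c 30 5c.
m1: inner = H(43 5a 06 5a 36 bf 93 f1 bb) = 31; tag = H(29 30 6c 30 5c 31) = 82
m2: inner = H(43 5a 06 5a 36 ff dd 90 b9) = 58; tag = H(29 30 6c 30 5c 58) = a9 ← matches
m3: inner = H(43 5a 06 5a 36 48 46 6c 71) = 9e; tag = H(29 30 6c 30 5c 9e) = ef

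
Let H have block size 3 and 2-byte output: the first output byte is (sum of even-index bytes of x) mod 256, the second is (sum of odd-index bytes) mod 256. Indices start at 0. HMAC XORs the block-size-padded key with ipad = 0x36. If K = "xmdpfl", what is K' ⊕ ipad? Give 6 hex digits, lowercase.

Key "xmdpfl" = 78 6d 64 70 66 6c is 6 bytes > B = 3, so hash it first: H(key) = 42 49, then zero-pad to 3 bytes: K' = 42 49 00.
XOR each byte with 0x36: 42⊕36=74, 49⊕36=7f, 00⊕36=36.

747f36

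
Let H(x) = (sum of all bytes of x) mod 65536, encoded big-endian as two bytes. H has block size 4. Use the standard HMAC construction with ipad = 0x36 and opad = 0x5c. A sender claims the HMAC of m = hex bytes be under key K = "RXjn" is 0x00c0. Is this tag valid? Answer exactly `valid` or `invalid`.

Key "RXjn" = 52 58 6a 6e is exactly B = 4 bytes: K' = 52 58 6a 6e.
K' ⊕ ipad = 64 6e 5c 58; K' ⊕ opad = 0e 04 36 32.
Inner hash: sum = 100+110+92+88+190 = 580 → 02 44.
Outer hash (recomputed tag): sum = 14+4+54+50+2+68 = 192 → 00 c0.
Recomputed tag = 00c0; claimed = 00c0 → match.

valid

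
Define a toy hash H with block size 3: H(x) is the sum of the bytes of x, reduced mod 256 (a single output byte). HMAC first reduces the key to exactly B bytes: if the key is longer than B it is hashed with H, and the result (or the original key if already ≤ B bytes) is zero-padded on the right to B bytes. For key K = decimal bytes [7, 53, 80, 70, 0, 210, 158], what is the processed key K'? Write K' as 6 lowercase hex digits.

|K| = 7 > B = 3, so first hash the key.
H(K): sum = 7+53+80+70+0+210+158 = 578; mod 256 = 66 → 42.
Zero-pad H(K) = 42 to 3 bytes: K' = 42 00 00.

420000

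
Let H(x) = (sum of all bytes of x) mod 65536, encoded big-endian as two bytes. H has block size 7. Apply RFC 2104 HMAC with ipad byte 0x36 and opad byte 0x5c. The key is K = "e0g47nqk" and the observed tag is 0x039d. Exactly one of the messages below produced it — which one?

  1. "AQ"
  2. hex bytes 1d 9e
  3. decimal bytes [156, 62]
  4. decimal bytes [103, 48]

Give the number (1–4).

2

Key "e0g47nqk" = 65 30 67 34 37 6e 71 6b is 8 bytes > B = 7, so hash it first: H(key) = 02 b1, then zero-pad to 7 bytes: K' = 02 b1 00 00 00 00 00.
K' ⊕ ipad = 34 87 36 36 36 36 36; K' ⊕ opad = 5e ed 5c 5c 5c 5c 5c.
m1: inner = H(34 87 36 36 36 36 36 41 51) = 02 5b; tag = H(5e ed 5c 5c 5c 5c 5c 02 5b) = 0374
m2: inner = H(34 87 36 36 36 36 36 1d 9e) = 02 84; tag = H(5e ed 5c 5c 5c 5c 5c 02 84) = 039d ← matches
m3: inner = H(34 87 36 36 36 36 36 9c 3e) = 02 a3; tag = H(5e ed 5c 5c 5c 5c 5c 02 a3) = 03bc
m4: inner = H(34 87 36 36 36 36 36 67 30) = 02 60; tag = H(5e ed 5c 5c 5c 5c 5c 02 60) = 0379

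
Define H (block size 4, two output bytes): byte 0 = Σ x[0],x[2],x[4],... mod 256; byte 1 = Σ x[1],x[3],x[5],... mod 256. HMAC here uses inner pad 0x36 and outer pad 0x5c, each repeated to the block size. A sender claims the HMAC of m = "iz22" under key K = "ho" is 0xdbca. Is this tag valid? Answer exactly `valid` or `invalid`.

Key "ho" = 68 6f is 2 bytes ≤ B = 4; zero-pad to 4 bytes: K' = 68 6f 00 00.
K' ⊕ ipad = 5e 59 36 36; K' ⊕ opad = 34 33 5c 5c.
Inner hash: even-index sum = 303 mod 256 = 47; odd-index sum = 315 mod 256 = 59 → 2f 3b.
Outer hash (recomputed tag): even-index sum = 191 mod 256 = 191; odd-index sum = 202 mod 256 = 202 → bf ca.
Recomputed tag = bfca; claimed = dbca → mismatch.

invalid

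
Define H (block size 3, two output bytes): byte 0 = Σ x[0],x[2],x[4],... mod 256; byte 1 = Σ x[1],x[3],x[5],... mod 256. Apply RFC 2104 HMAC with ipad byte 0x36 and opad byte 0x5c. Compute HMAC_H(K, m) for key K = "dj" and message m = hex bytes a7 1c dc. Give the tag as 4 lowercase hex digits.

73da

Key "dj" = 64 6a is 2 bytes ≤ B = 3; zero-pad to 3 bytes: K' = 64 6a 00.
K' ⊕ ipad = 52 5c 36.  K' ⊕ opad = 38 36 5c.
Inner input = (K'⊕ipad) ∥ m = 52 5c 36 ∥ a7 1c dc.
Inner hash: even-index sum = 164 mod 256 = 164; odd-index sum = 479 mod 256 = 223 → a4 df.
Outer input = (K'⊕opad) ∥ inner = 38 36 5c ∥ a4 df.
Outer hash (tag): even-index sum = 371 mod 256 = 115; odd-index sum = 218 mod 256 = 218 → 73 da.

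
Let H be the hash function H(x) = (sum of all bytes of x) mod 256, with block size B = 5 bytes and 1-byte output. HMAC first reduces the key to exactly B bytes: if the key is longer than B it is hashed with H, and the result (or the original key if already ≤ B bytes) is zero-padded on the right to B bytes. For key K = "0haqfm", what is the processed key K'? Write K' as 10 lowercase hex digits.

3d00000000

|K| = 6 > B = 5, so first hash the key.
H(K): sum = 48+104+97+113+102+109 = 573; mod 256 = 61 → 3d.
Zero-pad H(K) = 3d to 5 bytes: K' = 3d 00 00 00 00.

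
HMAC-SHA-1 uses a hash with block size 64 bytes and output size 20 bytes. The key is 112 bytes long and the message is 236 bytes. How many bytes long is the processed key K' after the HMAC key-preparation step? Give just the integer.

Key is 112 > 64 bytes, so it is hashed to 20 bytes then zero-padded to 64: |K'| = 64.

64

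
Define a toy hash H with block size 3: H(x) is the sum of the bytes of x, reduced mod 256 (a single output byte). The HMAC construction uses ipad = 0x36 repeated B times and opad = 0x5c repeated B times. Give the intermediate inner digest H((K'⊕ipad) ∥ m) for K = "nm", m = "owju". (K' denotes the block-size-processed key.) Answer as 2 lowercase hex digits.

ae

Key "nm" = 6e 6d is 2 bytes ≤ B = 3; zero-pad to 3 bytes: K' = 6e 6d 00.
K' ⊕ ipad = 58 5b 36.
Inner input = 58 5b 36 ∥ 6f 77 6a 75.
Inner hash: sum = 88+91+54+111+119+106+117 = 686; mod 256 = 174 → ae.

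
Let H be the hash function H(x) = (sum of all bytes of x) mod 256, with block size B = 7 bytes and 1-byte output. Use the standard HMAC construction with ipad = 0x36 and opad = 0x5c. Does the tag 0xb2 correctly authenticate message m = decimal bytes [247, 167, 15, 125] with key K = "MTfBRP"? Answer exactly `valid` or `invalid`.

Key "MTfBRP" = 4d 54 66 42 52 50 is 6 bytes ≤ B = 7; zero-pad to 7 bytes: K' = 4d 54 66 42 52 50 00.
K' ⊕ ipad = 7b 62 50 74 64 66 36; K' ⊕ opad = 11 08 3a 1e 0e 0c 5c.
Inner hash: sum = 123+98+80+116+100+102+54+247+167+15+125 = 1227; mod 256 = 203 → cb.
Outer hash (recomputed tag): sum = 17+8+58+30+14+12+92+203 = 434; mod 256 = 178 → b2.
Recomputed tag = b2; claimed = b2 → match.

valid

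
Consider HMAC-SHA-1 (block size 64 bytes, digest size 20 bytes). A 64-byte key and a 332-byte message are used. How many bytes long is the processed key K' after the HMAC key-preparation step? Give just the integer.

Key is 64 ≤ 64 bytes, zero-padded: |K'| = 64.

64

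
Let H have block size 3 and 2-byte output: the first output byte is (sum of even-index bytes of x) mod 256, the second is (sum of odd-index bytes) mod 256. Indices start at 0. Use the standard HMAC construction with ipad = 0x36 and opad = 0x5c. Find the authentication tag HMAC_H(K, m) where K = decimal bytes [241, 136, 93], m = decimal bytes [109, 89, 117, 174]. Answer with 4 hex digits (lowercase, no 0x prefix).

Key decimal bytes [241, 136, 93] = f1 88 5d is exactly B = 3 bytes: K' = f1 88 5d.
K' ⊕ ipad = c7 be 6b.  K' ⊕ opad = ad d4 01.
Inner input = (K'⊕ipad) ∥ m = c7 be 6b ∥ 6d 59 75 ae.
Inner hash: even-index sum = 569 mod 256 = 57; odd-index sum = 416 mod 256 = 160 → 39 a0.
Outer input = (K'⊕opad) ∥ inner = ad d4 01 ∥ 39 a0.
Outer hash (tag): even-index sum = 334 mod 256 = 78; odd-index sum = 269 mod 256 = 13 → 4e 0d.

4e0d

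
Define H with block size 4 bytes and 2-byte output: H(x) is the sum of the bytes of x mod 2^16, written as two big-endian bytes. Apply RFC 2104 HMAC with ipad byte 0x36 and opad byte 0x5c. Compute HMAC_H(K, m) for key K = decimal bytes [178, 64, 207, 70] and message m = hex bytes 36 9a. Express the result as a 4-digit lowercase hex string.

01ed

Key decimal bytes [178, 64, 207, 70] = b2 40 cf 46 is exactly B = 4 bytes: K' = b2 40 cf 46.
K' ⊕ ipad = 84 76 f9 70.  K' ⊕ opad = ee 1c 93 1a.
Inner input = (K'⊕ipad) ∥ m = 84 76 f9 70 ∥ 36 9a.
Inner hash: sum = 132+118+249+112+54+154 = 819 → 03 33.
Outer input = (K'⊕opad) ∥ inner = ee 1c 93 1a ∥ 03 33.
Outer hash (tag): sum = 238+28+147+26+3+51 = 493 → 01 ed.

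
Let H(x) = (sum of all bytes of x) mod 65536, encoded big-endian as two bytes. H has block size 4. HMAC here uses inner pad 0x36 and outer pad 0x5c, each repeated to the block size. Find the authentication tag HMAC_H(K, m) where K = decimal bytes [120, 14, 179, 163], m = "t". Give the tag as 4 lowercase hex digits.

027a

Key decimal bytes [120, 14, 179, 163] = 78 0e b3 a3 is exactly B = 4 bytes: K' = 78 0e b3 a3.
K' ⊕ ipad = 4e 38 85 95.  K' ⊕ opad = 24 52 ef ff.
Inner input = (K'⊕ipad) ∥ m = 4e 38 85 95 ∥ 74.
Inner hash: sum = 78+56+133+149+116 = 532 → 02 14.
Outer input = (K'⊕opad) ∥ inner = 24 52 ef ff ∥ 02 14.
Outer hash (tag): sum = 36+82+239+255+2+20 = 634 → 02 7a.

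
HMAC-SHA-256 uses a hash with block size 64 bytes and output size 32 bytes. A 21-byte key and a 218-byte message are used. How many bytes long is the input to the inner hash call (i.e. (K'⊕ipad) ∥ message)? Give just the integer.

282

Key is 21 ≤ 64 bytes, zero-padded: |K'| = 64.
Inner input = (K'⊕ipad) ∥ m → 64 + 218 = 282 bytes.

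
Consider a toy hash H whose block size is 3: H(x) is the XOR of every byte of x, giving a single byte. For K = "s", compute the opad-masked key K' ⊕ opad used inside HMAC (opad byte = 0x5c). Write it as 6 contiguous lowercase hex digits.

Key "s" = 73 is 1 byte ≤ B = 3; zero-pad to 3 bytes: K' = 73 00 00.
XOR each byte with 0x5c: 73⊕5c=2f, 00⊕5c=5c, 00⊕5c=5c.

2f5c5c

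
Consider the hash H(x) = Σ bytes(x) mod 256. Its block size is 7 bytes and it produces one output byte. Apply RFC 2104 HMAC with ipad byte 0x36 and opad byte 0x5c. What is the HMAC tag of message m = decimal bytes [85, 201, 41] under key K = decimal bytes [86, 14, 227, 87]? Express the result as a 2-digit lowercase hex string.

Key decimal bytes [86, 14, 227, 87] = 56 0e e3 57 is 4 bytes ≤ B = 7; zero-pad to 7 bytes: K' = 56 0e e3 57 00 00 00.
K' ⊕ ipad = 60 38 d5 61 36 36 36.  K' ⊕ opad = 0a 52 bf 0b 5c 5c 5c.
Inner input = (K'⊕ipad) ∥ m = 60 38 d5 61 36 36 36 ∥ 55 c9 29.
Inner hash: sum = 96+56+213+97+54+54+54+85+201+41 = 951; mod 256 = 183 → b7.
Outer input = (K'⊕opad) ∥ inner = 0a 52 bf 0b 5c 5c 5c ∥ b7.
Outer hash (tag): sum = 10+82+191+11+92+92+92+183 = 753; mod 256 = 241 → f1.

f1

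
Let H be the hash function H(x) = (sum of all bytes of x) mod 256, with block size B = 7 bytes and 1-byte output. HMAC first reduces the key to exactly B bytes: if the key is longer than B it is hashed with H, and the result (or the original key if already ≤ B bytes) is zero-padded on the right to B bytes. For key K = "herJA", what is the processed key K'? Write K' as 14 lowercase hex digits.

Key "herJA" = 68 65 72 4a 41 is 5 bytes ≤ B = 7; zero-pad to 7 bytes: K' = 68 65 72 4a 41 00 00.

6865724a410000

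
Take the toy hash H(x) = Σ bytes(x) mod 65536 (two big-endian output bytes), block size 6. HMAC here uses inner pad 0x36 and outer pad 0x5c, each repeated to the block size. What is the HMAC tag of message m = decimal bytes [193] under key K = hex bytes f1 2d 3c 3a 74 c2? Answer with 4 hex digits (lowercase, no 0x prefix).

039b

Key hex bytes f1 2d 3c 3a 74 c2 is exactly B = 6 bytes: K' = f1 2d 3c 3a 74 c2.
K' ⊕ ipad = c7 1b 0a 0c 42 f4.  K' ⊕ opad = ad 71 60 66 28 9e.
Inner input = (K'⊕ipad) ∥ m = c7 1b 0a 0c 42 f4 ∥ c1.
Inner hash: sum = 199+27+10+12+66+244+193 = 751 → 02 ef.
Outer input = (K'⊕opad) ∥ inner = ad 71 60 66 28 9e ∥ 02 ef.
Outer hash (tag): sum = 173+113+96+102+40+158+2+239 = 923 → 03 9b.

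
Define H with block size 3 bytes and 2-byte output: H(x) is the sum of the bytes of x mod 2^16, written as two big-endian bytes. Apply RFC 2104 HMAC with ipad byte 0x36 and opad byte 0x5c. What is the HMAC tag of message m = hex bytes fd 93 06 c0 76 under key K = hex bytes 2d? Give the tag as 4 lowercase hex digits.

Key hex bytes 2d is 1 byte ≤ B = 3; zero-pad to 3 bytes: K' = 2d 00 00.
K' ⊕ ipad = 1b 36 36.  K' ⊕ opad = 71 5c 5c.
Inner input = (K'⊕ipad) ∥ m = 1b 36 36 ∥ fd 93 06 c0 76.
Inner hash: sum = 27+54+54+253+147+6+192+118 = 851 → 03 53.
Outer input = (K'⊕opad) ∥ inner = 71 5c 5c ∥ 03 53.
Outer hash (tag): sum = 113+92+92+3+83 = 383 → 01 7f.

017f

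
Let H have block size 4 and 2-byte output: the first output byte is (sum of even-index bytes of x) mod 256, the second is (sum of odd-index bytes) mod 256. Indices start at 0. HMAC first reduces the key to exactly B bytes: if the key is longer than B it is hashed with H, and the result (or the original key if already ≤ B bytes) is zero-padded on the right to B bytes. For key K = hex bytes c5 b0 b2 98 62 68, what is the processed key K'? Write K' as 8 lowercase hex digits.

|K| = 6 > B = 4, so first hash the key.
H(K): even-index sum = 473 mod 256 = 217; odd-index sum = 432 mod 256 = 176 → d9 b0.
Zero-pad H(K) = d9 b0 to 4 bytes: K' = d9 b0 00 00.

d9b00000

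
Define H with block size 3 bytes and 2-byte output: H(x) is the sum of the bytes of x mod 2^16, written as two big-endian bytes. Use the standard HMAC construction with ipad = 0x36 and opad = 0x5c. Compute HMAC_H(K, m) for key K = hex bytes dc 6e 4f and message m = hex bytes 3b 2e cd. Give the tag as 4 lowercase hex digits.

01b8

Key hex bytes dc 6e 4f is exactly B = 3 bytes: K' = dc 6e 4f.
K' ⊕ ipad = ea 58 79.  K' ⊕ opad = 80 32 13.
Inner input = (K'⊕ipad) ∥ m = ea 58 79 ∥ 3b 2e cd.
Inner hash: sum = 234+88+121+59+46+205 = 753 → 02 f1.
Outer input = (K'⊕opad) ∥ inner = 80 32 13 ∥ 02 f1.
Outer hash (tag): sum = 128+50+19+2+241 = 440 → 01 b8.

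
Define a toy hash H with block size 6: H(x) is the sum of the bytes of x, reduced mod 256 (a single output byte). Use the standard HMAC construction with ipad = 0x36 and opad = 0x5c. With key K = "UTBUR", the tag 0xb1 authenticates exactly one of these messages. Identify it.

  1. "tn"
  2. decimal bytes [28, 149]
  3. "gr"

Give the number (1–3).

3

Key "UTBUR" = 55 54 42 55 52 is 5 bytes ≤ B = 6; zero-pad to 6 bytes: K' = 55 54 42 55 52 00.
K' ⊕ ipad = 63 62 74 63 64 36; K' ⊕ opad = 09 08 1e 09 0e 5c.
m1: inner = H(63 62 74 63 64 36 74 6e) = 18; tag = H(09 08 1e 09 0e 5c 18) = ba
m2: inner = H(63 62 74 63 64 36 1c 95) = e7; tag = H(09 08 1e 09 0e 5c e7) = 89
m3: inner = H(63 62 74 63 64 36 67 72) = 0f; tag = H(09 08 1e 09 0e 5c 0f) = b1 ← matches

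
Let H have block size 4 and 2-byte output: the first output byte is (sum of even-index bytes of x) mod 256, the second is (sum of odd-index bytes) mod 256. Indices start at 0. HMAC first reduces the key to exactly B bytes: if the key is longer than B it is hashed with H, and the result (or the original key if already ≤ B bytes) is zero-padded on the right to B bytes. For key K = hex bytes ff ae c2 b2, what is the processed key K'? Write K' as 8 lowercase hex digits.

ffaec2b2

Key hex bytes ff ae c2 b2 is exactly B = 4 bytes: K' = ff ae c2 b2.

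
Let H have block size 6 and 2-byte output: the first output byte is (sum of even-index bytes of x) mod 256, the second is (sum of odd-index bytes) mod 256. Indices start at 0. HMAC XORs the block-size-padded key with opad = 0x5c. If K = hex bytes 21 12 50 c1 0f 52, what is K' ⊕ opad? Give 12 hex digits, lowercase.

7d4e0c9d530e

Key hex bytes 21 12 50 c1 0f 52 is exactly B = 6 bytes: K' = 21 12 50 c1 0f 52.
XOR each byte with 0x5c: 21⊕5c=7d, 12⊕5c=4e, 50⊕5c=0c, c1⊕5c=9d, 0f⊕5c=53, 52⊕5c=0e.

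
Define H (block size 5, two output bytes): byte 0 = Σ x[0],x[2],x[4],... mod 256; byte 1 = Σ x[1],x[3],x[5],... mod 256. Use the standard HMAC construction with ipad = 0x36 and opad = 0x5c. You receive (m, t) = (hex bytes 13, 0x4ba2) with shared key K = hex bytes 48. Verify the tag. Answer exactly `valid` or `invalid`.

Key hex bytes 48 is 1 byte ≤ B = 5; zero-pad to 5 bytes: K' = 48 00 00 00 00.
K' ⊕ ipad = 7e 36 36 36 36; K' ⊕ opad = 14 5c 5c 5c 5c.
Inner hash: even-index sum = 234 mod 256 = 234; odd-index sum = 127 mod 256 = 127 → ea 7f.
Outer hash (recomputed tag): even-index sum = 331 mod 256 = 75; odd-index sum = 418 mod 256 = 162 → 4b a2.
Recomputed tag = 4ba2; claimed = 4ba2 → match.

valid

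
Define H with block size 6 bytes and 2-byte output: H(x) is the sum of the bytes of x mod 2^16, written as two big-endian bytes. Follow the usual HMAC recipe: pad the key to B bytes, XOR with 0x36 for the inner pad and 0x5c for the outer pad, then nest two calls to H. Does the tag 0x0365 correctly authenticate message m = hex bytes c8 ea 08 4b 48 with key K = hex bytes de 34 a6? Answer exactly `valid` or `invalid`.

valid

Key hex bytes de 34 a6 is 3 bytes ≤ B = 6; zero-pad to 6 bytes: K' = de 34 a6 00 00 00.
K' ⊕ ipad = e8 02 90 36 36 36; K' ⊕ opad = 82 68 fa 5c 5c 5c.
Inner hash: sum = 232+2+144+54+54+54+200+234+8+75+72 = 1129 → 04 69.
Outer hash (recomputed tag): sum = 130+104+250+92+92+92+4+105 = 869 → 03 65.
Recomputed tag = 0365; claimed = 0365 → match.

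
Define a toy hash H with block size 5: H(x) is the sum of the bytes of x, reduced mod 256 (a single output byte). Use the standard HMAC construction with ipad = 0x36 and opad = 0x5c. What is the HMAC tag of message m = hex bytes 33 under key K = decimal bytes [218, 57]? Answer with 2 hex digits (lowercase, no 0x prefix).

Key decimal bytes [218, 57] = da 39 is 2 bytes ≤ B = 5; zero-pad to 5 bytes: K' = da 39 00 00 00.
K' ⊕ ipad = ec 0f 36 36 36.  K' ⊕ opad = 86 65 5c 5c 5c.
Inner input = (K'⊕ipad) ∥ m = ec 0f 36 36 36 ∥ 33.
Inner hash: sum = 236+15+54+54+54+51 = 464; mod 256 = 208 → d0.
Outer input = (K'⊕opad) ∥ inner = 86 65 5c 5c 5c ∥ d0.
Outer hash (tag): sum = 134+101+92+92+92+208 = 719; mod 256 = 207 → cf.

cf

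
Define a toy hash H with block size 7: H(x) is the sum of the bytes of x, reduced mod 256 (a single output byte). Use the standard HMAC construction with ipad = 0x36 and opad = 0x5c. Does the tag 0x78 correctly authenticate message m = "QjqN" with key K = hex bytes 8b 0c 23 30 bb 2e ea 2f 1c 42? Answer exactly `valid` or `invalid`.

Key hex bytes 8b 0c 23 30 bb 2e ea 2f 1c 42 is 10 bytes > B = 7, so hash it first: H(key) = 4a, then zero-pad to 7 bytes: K' = 4a 00 00 00 00 00 00.
K' ⊕ ipad = 7c 36 36 36 36 36 36; K' ⊕ opad = 16 5c 5c 5c 5c 5c 5c.
Inner hash: sum = 124+54+54+54+54+54+54+81+106+113+78 = 826; mod 256 = 58 → 3a.
Outer hash (recomputed tag): sum = 22+92+92+92+92+92+92+58 = 632; mod 256 = 120 → 78.
Recomputed tag = 78; claimed = 78 → match.

valid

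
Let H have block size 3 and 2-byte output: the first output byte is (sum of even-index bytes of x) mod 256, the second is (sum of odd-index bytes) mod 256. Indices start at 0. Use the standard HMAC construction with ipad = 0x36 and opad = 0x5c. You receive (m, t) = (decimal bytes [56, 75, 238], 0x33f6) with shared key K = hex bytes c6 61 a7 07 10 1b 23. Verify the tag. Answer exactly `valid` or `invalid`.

Key hex bytes c6 61 a7 07 10 1b 23 is 7 bytes > B = 3, so hash it first: H(key) = a0 83, then zero-pad to 3 bytes: K' = a0 83 00.
K' ⊕ ipad = 96 b5 36; K' ⊕ opad = fc df 5c.
Inner hash: even-index sum = 279 mod 256 = 23; odd-index sum = 475 mod 256 = 219 → 17 db.
Outer hash (recomputed tag): even-index sum = 563 mod 256 = 51; odd-index sum = 246 mod 256 = 246 → 33 f6.
Recomputed tag = 33f6; claimed = 33f6 → match.

valid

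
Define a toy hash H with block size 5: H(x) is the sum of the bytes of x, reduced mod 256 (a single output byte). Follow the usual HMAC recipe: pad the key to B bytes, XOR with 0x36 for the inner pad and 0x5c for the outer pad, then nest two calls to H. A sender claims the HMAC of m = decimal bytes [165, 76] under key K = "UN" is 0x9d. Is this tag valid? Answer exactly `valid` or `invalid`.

valid

Key "UN" = 55 4e is 2 bytes ≤ B = 5; zero-pad to 5 bytes: K' = 55 4e 00 00 00.
K' ⊕ ipad = 63 78 36 36 36; K' ⊕ opad = 09 12 5c 5c 5c.
Inner hash: sum = 99+120+54+54+54+165+76 = 622; mod 256 = 110 → 6e.
Outer hash (recomputed tag): sum = 9+18+92+92+92+110 = 413; mod 256 = 157 → 9d.
Recomputed tag = 9d; claimed = 9d → match.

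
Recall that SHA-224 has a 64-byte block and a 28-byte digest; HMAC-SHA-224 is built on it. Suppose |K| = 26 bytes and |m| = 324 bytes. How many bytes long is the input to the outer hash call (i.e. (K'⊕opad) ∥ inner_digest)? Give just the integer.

92

Key is 26 ≤ 64 bytes, zero-padded: |K'| = 64.
Outer input = (K'⊕opad) ∥ H(inner) → 64 + 28 = 92 bytes.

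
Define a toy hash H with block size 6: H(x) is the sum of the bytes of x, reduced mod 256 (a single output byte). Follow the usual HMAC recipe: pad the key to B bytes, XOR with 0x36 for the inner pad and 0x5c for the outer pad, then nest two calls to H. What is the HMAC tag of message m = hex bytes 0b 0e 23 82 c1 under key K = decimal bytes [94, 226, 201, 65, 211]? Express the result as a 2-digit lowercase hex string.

Key decimal bytes [94, 226, 201, 65, 211] = 5e e2 c9 41 d3 is 5 bytes ≤ B = 6; zero-pad to 6 bytes: K' = 5e e2 c9 41 d3 00.
K' ⊕ ipad = 68 d4 ff 77 e5 36.  K' ⊕ opad = 02 be 95 1d 8f 5c.
Inner input = (K'⊕ipad) ∥ m = 68 d4 ff 77 e5 36 ∥ 0b 0e 23 82 c1.
Inner hash: sum = 104+212+255+119+229+54+11+14+35+130+193 = 1356; mod 256 = 76 → 4c.
Outer input = (K'⊕opad) ∥ inner = 02 be 95 1d 8f 5c ∥ 4c.
Outer hash (tag): sum = 2+190+149+29+143+92+76 = 681; mod 256 = 169 → a9.

a9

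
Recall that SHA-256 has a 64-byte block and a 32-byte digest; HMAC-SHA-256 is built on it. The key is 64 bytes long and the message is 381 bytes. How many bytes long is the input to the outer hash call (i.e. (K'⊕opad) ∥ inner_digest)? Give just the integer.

96

Key is 64 ≤ 64 bytes, zero-padded: |K'| = 64.
Outer input = (K'⊕opad) ∥ H(inner) → 64 + 32 = 96 bytes.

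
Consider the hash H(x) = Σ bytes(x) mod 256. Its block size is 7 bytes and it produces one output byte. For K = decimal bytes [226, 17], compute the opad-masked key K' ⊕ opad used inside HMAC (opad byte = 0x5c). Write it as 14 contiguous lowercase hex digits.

Key decimal bytes [226, 17] = e2 11 is 2 bytes ≤ B = 7; zero-pad to 7 bytes: K' = e2 11 00 00 00 00 00.
XOR each byte with 0x5c: e2⊕5c=be, 11⊕5c=4d, 00⊕5c=5c, 00⊕5c=5c, 00⊕5c=5c, 00⊕5c=5c, 00⊕5c=5c.

be4d5c5c5c5c5c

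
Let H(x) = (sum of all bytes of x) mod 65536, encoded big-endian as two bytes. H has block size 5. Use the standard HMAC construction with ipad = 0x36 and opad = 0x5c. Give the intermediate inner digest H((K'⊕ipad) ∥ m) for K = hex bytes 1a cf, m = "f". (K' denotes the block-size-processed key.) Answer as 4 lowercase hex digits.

Key hex bytes 1a cf is 2 bytes ≤ B = 5; zero-pad to 5 bytes: K' = 1a cf 00 00 00.
K' ⊕ ipad = 2c f9 36 36 36.
Inner input = 2c f9 36 36 36 ∥ 66.
Inner hash: sum = 44+249+54+54+54+102 = 557 → 02 2d.

022d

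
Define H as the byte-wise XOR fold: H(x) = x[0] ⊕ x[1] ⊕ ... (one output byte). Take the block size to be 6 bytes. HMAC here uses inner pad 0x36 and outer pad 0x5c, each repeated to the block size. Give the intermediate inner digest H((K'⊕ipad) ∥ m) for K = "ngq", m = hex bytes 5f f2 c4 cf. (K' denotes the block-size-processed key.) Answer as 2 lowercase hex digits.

de

Key "ngq" = 6e 67 71 is 3 bytes ≤ B = 6; zero-pad to 6 bytes: K' = 6e 67 71 00 00 00.
K' ⊕ ipad = 58 51 47 36 36 36.
Inner input = 58 51 47 36 36 36 ∥ 5f f2 c4 cf.
Inner hash: XOR 58⊕51⊕47⊕36⊕36⊕36⊕5f⊕f2⊕c4⊕cf = de.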